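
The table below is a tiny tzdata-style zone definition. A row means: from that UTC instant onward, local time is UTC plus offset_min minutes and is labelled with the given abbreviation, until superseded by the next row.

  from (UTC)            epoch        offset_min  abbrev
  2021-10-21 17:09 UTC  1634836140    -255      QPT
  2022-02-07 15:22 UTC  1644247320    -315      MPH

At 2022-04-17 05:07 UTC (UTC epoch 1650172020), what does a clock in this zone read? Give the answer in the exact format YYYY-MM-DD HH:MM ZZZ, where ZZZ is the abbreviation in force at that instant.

Query: 2022-04-17 05:07 UTC
Rule 2/2 (MPH, -05:15): 2022-02-07 15:22 UTC ≤ query < +∞
5·60 + 7 - 315 = -8 min
-8 = -1·1440 + 1432; 1432 = 23·60 + 52 → 23:52, 2022-04-17 - 1 day = 2022-04-16
→ 2022-04-16 23:52 MPH

2022-04-16 23:52 MPH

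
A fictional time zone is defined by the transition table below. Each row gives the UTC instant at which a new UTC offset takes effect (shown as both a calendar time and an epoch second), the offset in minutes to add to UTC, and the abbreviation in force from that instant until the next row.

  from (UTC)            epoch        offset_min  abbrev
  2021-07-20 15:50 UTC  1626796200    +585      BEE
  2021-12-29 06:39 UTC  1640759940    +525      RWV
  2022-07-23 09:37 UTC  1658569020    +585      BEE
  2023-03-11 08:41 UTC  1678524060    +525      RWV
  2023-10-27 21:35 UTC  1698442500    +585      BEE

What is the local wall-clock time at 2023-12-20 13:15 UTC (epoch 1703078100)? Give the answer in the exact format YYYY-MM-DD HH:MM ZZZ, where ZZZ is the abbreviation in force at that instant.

Query: 2023-12-20 13:15 UTC
Rule 5/5 (BEE, +09:45): 2023-10-27 21:35 UTC ≤ query < +∞
13·60 + 15 + 585 = 1380 min
1380 = 0·1440 + 1380; 1380 = 23·60 + 0 → 23:00, same day
→ 2023-12-20 23:00 BEE

2023-12-20 23:00 BEE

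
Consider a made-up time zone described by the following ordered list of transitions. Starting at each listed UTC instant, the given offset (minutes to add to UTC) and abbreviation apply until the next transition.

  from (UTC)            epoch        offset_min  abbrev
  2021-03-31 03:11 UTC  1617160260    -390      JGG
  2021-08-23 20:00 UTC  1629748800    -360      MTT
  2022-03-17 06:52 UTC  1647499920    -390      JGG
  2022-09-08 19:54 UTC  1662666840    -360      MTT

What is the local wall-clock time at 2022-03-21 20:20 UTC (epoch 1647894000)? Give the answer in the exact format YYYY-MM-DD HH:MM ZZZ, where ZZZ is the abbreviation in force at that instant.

2022-03-21 13:50 JGG

Query: 2022-03-21 20:20 UTC
Rule 3/4 (JGG, -06:30): 2022-03-17 06:52 UTC ≤ query < 2022-09-08 19:54 UTC
20·60 + 20 - 390 = 830 min
830 = 0·1440 + 830; 830 = 13·60 + 50 → 13:50, same day
→ 2022-03-21 13:50 JGG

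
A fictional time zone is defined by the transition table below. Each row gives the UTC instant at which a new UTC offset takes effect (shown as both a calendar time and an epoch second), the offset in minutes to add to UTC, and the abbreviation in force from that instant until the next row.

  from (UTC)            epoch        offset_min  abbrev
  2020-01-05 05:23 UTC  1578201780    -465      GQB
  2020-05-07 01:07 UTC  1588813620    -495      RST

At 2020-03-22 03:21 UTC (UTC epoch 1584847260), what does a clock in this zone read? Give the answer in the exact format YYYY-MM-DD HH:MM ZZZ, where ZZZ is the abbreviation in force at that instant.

Query: 2020-03-22 03:21 UTC
Rule 1/2 (GQB, -07:45): 2020-01-05 05:23 UTC ≤ query < 2020-05-07 01:07 UTC
3·60 + 21 - 465 = -264 min
-264 = -1·1440 + 1176; 1176 = 19·60 + 36 → 19:36, 2020-03-22 - 1 day = 2020-03-21
→ 2020-03-21 19:36 GQB

2020-03-21 19:36 GQB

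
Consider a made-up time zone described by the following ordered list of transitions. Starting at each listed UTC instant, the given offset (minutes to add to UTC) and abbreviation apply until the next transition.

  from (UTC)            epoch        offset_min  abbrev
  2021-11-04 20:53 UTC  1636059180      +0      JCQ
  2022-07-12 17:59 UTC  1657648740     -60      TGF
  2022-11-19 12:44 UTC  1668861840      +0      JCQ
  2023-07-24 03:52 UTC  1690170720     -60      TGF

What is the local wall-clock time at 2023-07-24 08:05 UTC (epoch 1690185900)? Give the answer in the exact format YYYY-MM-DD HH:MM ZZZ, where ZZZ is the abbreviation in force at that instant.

Query: 2023-07-24 08:05 UTC
Rule 4/4 (TGF, -01:00): 2023-07-24 03:52 UTC ≤ query < +∞
8·60 + 5 - 60 = 425 min
425 = 0·1440 + 425; 425 = 7·60 + 5 → 07:05, same day
→ 2023-07-24 07:05 TGF

2023-07-24 07:05 TGF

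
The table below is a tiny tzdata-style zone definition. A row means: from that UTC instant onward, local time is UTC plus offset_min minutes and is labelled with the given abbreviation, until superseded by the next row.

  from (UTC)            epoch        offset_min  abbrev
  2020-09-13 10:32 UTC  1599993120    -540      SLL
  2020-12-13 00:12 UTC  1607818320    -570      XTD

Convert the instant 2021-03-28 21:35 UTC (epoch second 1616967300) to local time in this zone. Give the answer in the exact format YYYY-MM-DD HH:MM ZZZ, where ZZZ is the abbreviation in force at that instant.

2021-03-28 12:05 XTD

Query: 2021-03-28 21:35 UTC
Rule 2/2 (XTD, -09:30): 2020-12-13 00:12 UTC ≤ query < +∞
21·60 + 35 - 570 = 725 min
725 = 0·1440 + 725; 725 = 12·60 + 5 → 12:05, same day
→ 2021-03-28 12:05 XTD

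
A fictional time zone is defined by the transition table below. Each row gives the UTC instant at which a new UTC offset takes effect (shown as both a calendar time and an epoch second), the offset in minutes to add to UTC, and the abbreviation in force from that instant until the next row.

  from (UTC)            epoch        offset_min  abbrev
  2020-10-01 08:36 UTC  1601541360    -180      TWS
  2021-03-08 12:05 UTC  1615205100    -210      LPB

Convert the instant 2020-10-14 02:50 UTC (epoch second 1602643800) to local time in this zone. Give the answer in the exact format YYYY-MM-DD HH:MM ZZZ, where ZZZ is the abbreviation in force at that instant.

Query: 2020-10-14 02:50 UTC
Rule 1/2 (TWS, -03:00): 2020-10-01 08:36 UTC ≤ query < 2021-03-08 12:05 UTC
2·60 + 50 - 180 = -10 min
-10 = -1·1440 + 1430; 1430 = 23·60 + 50 → 23:50, 2020-10-14 - 1 day = 2020-10-13
→ 2020-10-13 23:50 TWS

2020-10-13 23:50 TWS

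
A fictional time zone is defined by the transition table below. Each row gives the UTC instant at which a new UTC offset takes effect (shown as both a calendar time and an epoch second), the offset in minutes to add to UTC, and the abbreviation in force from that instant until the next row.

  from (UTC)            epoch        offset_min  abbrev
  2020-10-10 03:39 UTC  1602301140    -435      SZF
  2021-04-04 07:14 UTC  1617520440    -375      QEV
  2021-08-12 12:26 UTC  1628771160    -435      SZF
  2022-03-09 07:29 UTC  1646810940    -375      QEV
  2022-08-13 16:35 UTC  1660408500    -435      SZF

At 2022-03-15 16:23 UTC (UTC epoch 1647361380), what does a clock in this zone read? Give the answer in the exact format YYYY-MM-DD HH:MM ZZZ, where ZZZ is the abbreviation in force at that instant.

2022-03-15 10:08 QEV

Query: 2022-03-15 16:23 UTC
Rule 4/5 (QEV, -06:15): 2022-03-09 07:29 UTC ≤ query < 2022-08-13 16:35 UTC
16·60 + 23 - 375 = 608 min
608 = 0·1440 + 608; 608 = 10·60 + 8 → 10:08, same day
→ 2022-03-15 10:08 QEV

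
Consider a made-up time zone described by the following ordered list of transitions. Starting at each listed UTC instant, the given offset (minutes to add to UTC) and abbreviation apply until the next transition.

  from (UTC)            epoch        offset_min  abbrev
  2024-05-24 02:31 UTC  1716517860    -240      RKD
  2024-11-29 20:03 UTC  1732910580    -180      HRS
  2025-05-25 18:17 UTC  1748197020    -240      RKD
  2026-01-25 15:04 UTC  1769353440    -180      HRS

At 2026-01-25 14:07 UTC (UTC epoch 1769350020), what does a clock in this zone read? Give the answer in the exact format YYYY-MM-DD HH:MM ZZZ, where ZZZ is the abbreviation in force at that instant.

Query: 2026-01-25 14:07 UTC
Rule 3/4 (RKD, -04:00): 2025-05-25 18:17 UTC ≤ query < 2026-01-25 15:04 UTC
14·60 + 7 - 240 = 607 min
607 = 0·1440 + 607; 607 = 10·60 + 7 → 10:07, same day
→ 2026-01-25 10:07 RKD

2026-01-25 10:07 RKD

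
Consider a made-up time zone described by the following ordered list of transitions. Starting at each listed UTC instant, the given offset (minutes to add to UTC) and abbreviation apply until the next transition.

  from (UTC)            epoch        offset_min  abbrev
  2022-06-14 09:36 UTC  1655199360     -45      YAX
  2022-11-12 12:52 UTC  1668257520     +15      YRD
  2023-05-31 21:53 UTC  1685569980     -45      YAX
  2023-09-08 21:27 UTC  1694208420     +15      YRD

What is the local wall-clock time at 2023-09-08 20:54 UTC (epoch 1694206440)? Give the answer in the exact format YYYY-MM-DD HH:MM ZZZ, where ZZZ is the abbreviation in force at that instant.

Query: 2023-09-08 20:54 UTC
Rule 3/4 (YAX, -00:45): 2023-05-31 21:53 UTC ≤ query < 2023-09-08 21:27 UTC
20·60 + 54 - 45 = 1209 min
1209 = 0·1440 + 1209; 1209 = 20·60 + 9 → 20:09, same day
→ 2023-09-08 20:09 YAX

2023-09-08 20:09 YAX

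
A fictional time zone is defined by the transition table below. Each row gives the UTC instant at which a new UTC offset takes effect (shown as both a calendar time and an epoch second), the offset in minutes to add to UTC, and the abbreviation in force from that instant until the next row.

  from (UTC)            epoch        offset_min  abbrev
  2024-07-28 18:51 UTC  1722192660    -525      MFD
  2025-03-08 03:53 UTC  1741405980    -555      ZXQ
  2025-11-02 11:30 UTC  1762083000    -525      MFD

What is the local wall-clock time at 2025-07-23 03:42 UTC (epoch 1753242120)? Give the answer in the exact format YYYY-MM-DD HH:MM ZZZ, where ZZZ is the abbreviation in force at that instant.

Query: 2025-07-23 03:42 UTC
Rule 2/3 (ZXQ, -09:15): 2025-03-08 03:53 UTC ≤ query < 2025-11-02 11:30 UTC
3·60 + 42 - 555 = -333 min
-333 = -1·1440 + 1107; 1107 = 18·60 + 27 → 18:27, 2025-07-23 - 1 day = 2025-07-22
→ 2025-07-22 18:27 ZXQ

2025-07-22 18:27 ZXQ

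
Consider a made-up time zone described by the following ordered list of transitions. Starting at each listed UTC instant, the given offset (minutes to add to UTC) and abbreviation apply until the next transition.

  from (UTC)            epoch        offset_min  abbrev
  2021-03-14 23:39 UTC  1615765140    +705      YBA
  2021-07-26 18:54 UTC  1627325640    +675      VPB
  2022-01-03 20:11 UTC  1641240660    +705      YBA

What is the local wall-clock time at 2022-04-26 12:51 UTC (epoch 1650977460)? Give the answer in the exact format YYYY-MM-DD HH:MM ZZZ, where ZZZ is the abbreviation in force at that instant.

2022-04-27 00:36 YBA

Query: 2022-04-26 12:51 UTC
Rule 3/3 (YBA, +11:45): 2022-01-03 20:11 UTC ≤ query < +∞
12·60 + 51 + 705 = 1476 min
1476 = 1·1440 + 36; 36 = 0·60 + 36 → 00:36, 2022-04-26 + 1 day = 2022-04-27
→ 2022-04-27 00:36 YBA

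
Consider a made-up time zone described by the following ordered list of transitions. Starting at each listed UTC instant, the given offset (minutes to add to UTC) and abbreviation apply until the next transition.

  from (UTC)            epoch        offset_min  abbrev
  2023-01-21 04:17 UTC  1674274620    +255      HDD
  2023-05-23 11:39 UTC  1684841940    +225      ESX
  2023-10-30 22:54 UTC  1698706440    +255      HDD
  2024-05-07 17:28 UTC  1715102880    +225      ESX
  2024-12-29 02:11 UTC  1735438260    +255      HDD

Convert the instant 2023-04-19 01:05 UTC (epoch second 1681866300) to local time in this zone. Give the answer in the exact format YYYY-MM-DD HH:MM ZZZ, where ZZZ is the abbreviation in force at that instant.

2023-04-19 05:20 HDD

Query: 2023-04-19 01:05 UTC
Rule 1/5 (HDD, +04:15): 2023-01-21 04:17 UTC ≤ query < 2023-05-23 11:39 UTC
1·60 + 5 + 255 = 320 min
320 = 0·1440 + 320; 320 = 5·60 + 20 → 05:20, same day
→ 2023-04-19 05:20 HDD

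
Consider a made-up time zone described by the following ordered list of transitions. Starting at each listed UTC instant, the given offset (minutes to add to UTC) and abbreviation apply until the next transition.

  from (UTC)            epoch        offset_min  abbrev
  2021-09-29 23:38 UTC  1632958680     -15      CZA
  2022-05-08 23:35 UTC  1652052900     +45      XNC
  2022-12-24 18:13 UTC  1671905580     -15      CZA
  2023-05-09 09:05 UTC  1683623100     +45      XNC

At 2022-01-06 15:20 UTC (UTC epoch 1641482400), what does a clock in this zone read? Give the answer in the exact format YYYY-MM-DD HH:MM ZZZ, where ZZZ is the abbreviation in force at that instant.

Query: 2022-01-06 15:20 UTC
Rule 1/4 (CZA, -00:15): 2021-09-29 23:38 UTC ≤ query < 2022-05-08 23:35 UTC
15·60 + 20 - 15 = 905 min
905 = 0·1440 + 905; 905 = 15·60 + 5 → 15:05, same day
→ 2022-01-06 15:05 CZA

2022-01-06 15:05 CZA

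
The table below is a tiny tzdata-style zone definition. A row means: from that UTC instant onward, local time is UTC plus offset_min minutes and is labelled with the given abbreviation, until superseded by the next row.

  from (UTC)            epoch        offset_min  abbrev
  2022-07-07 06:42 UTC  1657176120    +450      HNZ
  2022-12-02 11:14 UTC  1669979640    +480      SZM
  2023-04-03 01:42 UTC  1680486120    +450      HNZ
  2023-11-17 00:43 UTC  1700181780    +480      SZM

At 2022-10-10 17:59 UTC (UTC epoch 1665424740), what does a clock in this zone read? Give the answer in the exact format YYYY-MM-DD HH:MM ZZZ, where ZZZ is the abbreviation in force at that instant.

2022-10-11 01:29 HNZ

Query: 2022-10-10 17:59 UTC
Rule 1/4 (HNZ, +07:30): 2022-07-07 06:42 UTC ≤ query < 2022-12-02 11:14 UTC
17·60 + 59 + 450 = 1529 min
1529 = 1·1440 + 89; 89 = 1·60 + 29 → 01:29, 2022-10-10 + 1 day = 2022-10-11
→ 2022-10-11 01:29 HNZ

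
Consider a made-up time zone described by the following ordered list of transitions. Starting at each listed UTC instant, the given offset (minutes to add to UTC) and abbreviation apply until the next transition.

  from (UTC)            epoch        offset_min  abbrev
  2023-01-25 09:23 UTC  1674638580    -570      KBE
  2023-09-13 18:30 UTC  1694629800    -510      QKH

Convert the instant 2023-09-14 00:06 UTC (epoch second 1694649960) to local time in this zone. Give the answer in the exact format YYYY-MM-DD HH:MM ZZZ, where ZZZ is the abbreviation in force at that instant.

2023-09-13 15:36 QKH

Query: 2023-09-14 00:06 UTC
Rule 2/2 (QKH, -08:30): 2023-09-13 18:30 UTC ≤ query < +∞
0·60 + 6 - 510 = -504 min
-504 = -1·1440 + 936; 936 = 15·60 + 36 → 15:36, 2023-09-14 - 1 day = 2023-09-13
→ 2023-09-13 15:36 QKH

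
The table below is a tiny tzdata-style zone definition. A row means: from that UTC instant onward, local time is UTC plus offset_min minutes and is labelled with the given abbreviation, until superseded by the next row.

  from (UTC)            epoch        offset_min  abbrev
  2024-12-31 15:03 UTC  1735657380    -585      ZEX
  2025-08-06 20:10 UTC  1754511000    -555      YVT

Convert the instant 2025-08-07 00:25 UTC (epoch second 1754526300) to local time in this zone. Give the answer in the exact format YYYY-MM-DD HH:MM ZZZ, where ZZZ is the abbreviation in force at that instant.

2025-08-06 15:10 YVT

Query: 2025-08-07 00:25 UTC
Rule 2/2 (YVT, -09:15): 2025-08-06 20:10 UTC ≤ query < +∞
0·60 + 25 - 555 = -530 min
-530 = -1·1440 + 910; 910 = 15·60 + 10 → 15:10, 2025-08-07 - 1 day = 2025-08-06
→ 2025-08-06 15:10 YVT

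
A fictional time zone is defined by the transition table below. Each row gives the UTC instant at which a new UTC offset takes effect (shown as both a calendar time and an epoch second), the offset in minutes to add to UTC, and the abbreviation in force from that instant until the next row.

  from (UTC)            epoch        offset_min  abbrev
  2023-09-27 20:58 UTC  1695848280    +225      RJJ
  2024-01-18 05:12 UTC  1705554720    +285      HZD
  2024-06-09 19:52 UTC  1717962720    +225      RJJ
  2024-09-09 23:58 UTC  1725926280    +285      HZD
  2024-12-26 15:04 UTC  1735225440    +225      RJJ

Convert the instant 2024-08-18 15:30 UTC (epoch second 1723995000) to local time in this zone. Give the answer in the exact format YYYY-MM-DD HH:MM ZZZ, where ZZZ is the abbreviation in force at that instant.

Query: 2024-08-18 15:30 UTC
Rule 3/5 (RJJ, +03:45): 2024-06-09 19:52 UTC ≤ query < 2024-09-09 23:58 UTC
15·60 + 30 + 225 = 1155 min
1155 = 0·1440 + 1155; 1155 = 19·60 + 15 → 19:15, same day
→ 2024-08-18 19:15 RJJ

2024-08-18 19:15 RJJ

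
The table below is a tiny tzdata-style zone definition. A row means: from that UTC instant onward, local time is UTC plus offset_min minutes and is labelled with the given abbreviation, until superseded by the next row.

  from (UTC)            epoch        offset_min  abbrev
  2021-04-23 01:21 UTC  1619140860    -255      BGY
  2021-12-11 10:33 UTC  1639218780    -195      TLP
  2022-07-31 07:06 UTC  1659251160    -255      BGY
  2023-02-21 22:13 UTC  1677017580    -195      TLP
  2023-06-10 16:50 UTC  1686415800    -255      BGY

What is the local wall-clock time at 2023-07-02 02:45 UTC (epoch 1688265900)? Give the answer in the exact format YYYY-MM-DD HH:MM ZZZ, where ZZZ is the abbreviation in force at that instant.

2023-07-01 22:30 BGY

Query: 2023-07-02 02:45 UTC
Rule 5/5 (BGY, -04:15): 2023-06-10 16:50 UTC ≤ query < +∞
2·60 + 45 - 255 = -90 min
-90 = -1·1440 + 1350; 1350 = 22·60 + 30 → 22:30, 2023-07-02 - 1 day = 2023-07-01
→ 2023-07-01 22:30 BGY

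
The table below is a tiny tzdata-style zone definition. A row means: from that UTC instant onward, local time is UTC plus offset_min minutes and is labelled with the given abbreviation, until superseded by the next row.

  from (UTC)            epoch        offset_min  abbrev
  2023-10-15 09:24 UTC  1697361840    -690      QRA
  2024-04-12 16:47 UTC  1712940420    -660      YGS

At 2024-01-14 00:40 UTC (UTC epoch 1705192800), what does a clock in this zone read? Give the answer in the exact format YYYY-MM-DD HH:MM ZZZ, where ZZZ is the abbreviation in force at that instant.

2024-01-13 13:10 QRA

Query: 2024-01-14 00:40 UTC
Rule 1/2 (QRA, -11:30): 2023-10-15 09:24 UTC ≤ query < 2024-04-12 16:47 UTC
0·60 + 40 - 690 = -650 min
-650 = -1·1440 + 790; 790 = 13·60 + 10 → 13:10, 2024-01-14 - 1 day = 2024-01-13
→ 2024-01-13 13:10 QRA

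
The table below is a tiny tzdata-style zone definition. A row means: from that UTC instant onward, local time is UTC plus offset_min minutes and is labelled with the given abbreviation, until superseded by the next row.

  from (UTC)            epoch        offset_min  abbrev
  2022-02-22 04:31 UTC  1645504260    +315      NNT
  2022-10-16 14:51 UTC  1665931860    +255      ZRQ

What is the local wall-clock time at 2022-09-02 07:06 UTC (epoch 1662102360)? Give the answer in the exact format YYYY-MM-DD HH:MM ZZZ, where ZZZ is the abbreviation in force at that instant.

2022-09-02 12:21 NNT

Query: 2022-09-02 07:06 UTC
Rule 1/2 (NNT, +05:15): 2022-02-22 04:31 UTC ≤ query < 2022-10-16 14:51 UTC
7·60 + 6 + 315 = 741 min
741 = 0·1440 + 741; 741 = 12·60 + 21 → 12:21, same day
→ 2022-09-02 12:21 NNT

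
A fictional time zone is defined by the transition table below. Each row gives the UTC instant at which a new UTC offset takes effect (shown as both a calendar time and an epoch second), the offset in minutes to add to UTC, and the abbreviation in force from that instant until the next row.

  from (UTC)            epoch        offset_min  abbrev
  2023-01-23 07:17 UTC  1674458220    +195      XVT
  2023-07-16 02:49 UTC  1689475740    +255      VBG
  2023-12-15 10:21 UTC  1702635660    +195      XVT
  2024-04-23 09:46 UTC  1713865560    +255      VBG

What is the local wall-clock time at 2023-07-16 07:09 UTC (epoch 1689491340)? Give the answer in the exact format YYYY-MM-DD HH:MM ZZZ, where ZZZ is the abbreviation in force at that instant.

2023-07-16 11:24 VBG

Query: 2023-07-16 07:09 UTC
Rule 2/4 (VBG, +04:15): 2023-07-16 02:49 UTC ≤ query < 2023-12-15 10:21 UTC
7·60 + 9 + 255 = 684 min
684 = 0·1440 + 684; 684 = 11·60 + 24 → 11:24, same day
→ 2023-07-16 11:24 VBG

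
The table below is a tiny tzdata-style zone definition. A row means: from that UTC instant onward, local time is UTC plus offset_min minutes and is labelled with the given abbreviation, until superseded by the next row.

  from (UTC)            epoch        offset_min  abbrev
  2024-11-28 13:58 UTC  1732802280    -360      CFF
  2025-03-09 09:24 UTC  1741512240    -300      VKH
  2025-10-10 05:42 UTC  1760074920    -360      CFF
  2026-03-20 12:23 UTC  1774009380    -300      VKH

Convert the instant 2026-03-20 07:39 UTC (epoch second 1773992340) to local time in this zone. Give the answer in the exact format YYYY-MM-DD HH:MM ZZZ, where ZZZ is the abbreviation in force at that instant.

2026-03-20 01:39 CFF

Query: 2026-03-20 07:39 UTC
Rule 3/4 (CFF, -06:00): 2025-10-10 05:42 UTC ≤ query < 2026-03-20 12:23 UTC
7·60 + 39 - 360 = 99 min
99 = 0·1440 + 99; 99 = 1·60 + 39 → 01:39, same day
→ 2026-03-20 01:39 CFF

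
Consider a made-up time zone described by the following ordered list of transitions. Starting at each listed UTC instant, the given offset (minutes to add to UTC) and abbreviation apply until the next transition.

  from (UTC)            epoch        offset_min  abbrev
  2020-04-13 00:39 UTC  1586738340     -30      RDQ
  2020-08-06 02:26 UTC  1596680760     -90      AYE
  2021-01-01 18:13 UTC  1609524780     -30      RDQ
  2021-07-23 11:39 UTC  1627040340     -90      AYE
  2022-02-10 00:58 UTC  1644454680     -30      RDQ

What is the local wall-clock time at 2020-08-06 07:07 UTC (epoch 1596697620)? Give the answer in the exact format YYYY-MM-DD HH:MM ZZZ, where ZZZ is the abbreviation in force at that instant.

Query: 2020-08-06 07:07 UTC
Rule 2/5 (AYE, -01:30): 2020-08-06 02:26 UTC ≤ query < 2021-01-01 18:13 UTC
7·60 + 7 - 90 = 337 min
337 = 0·1440 + 337; 337 = 5·60 + 37 → 05:37, same day
→ 2020-08-06 05:37 AYE

2020-08-06 05:37 AYE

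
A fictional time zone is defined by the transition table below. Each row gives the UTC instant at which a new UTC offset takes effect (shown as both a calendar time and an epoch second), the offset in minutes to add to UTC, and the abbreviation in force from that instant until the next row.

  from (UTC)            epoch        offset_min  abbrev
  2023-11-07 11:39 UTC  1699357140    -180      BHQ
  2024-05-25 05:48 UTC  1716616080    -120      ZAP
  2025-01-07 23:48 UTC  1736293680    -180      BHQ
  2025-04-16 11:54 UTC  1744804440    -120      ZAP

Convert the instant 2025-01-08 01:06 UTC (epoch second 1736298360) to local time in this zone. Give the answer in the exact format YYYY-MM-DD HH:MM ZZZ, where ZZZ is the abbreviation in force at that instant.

Query: 2025-01-08 01:06 UTC
Rule 3/4 (BHQ, -03:00): 2025-01-07 23:48 UTC ≤ query < 2025-04-16 11:54 UTC
1·60 + 6 - 180 = -114 min
-114 = -1·1440 + 1326; 1326 = 22·60 + 6 → 22:06, 2025-01-08 - 1 day = 2025-01-07
→ 2025-01-07 22:06 BHQ

2025-01-07 22:06 BHQ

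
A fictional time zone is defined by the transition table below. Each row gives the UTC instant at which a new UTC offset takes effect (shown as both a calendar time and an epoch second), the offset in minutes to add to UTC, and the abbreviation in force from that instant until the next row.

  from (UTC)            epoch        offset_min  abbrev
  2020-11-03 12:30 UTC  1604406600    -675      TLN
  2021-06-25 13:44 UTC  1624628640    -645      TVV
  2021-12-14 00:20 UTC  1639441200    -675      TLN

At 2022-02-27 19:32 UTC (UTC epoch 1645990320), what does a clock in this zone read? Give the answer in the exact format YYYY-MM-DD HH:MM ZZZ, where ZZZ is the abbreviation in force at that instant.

Query: 2022-02-27 19:32 UTC
Rule 3/3 (TLN, -11:15): 2021-12-14 00:20 UTC ≤ query < +∞
19·60 + 32 - 675 = 497 min
497 = 0·1440 + 497; 497 = 8·60 + 17 → 08:17, same day
→ 2022-02-27 08:17 TLN

2022-02-27 08:17 TLN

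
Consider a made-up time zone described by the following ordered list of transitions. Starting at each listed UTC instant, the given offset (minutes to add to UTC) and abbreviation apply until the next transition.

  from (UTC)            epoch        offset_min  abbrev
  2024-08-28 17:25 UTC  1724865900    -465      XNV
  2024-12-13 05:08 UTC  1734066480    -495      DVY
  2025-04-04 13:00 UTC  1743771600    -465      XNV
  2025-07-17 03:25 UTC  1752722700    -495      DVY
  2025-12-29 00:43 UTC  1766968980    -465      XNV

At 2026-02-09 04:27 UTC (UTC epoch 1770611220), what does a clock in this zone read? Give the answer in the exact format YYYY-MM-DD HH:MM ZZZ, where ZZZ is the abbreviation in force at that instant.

2026-02-08 20:42 XNV

Query: 2026-02-09 04:27 UTC
Rule 5/5 (XNV, -07:45): 2025-12-29 00:43 UTC ≤ query < +∞
4·60 + 27 - 465 = -198 min
-198 = -1·1440 + 1242; 1242 = 20·60 + 42 → 20:42, 2026-02-09 - 1 day = 2026-02-08
→ 2026-02-08 20:42 XNV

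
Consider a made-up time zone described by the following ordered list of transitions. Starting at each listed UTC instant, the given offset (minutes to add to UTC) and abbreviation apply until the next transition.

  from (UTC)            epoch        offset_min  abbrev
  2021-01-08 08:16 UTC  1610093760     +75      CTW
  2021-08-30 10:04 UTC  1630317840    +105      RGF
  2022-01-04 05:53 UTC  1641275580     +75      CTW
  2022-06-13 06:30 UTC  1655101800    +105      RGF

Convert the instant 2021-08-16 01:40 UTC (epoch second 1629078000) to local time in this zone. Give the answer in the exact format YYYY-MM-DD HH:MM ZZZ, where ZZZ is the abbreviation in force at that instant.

2021-08-16 02:55 CTW

Query: 2021-08-16 01:40 UTC
Rule 1/4 (CTW, +01:15): 2021-01-08 08:16 UTC ≤ query < 2021-08-30 10:04 UTC
1·60 + 40 + 75 = 175 min
175 = 0·1440 + 175; 175 = 2·60 + 55 → 02:55, same day
→ 2021-08-16 02:55 CTW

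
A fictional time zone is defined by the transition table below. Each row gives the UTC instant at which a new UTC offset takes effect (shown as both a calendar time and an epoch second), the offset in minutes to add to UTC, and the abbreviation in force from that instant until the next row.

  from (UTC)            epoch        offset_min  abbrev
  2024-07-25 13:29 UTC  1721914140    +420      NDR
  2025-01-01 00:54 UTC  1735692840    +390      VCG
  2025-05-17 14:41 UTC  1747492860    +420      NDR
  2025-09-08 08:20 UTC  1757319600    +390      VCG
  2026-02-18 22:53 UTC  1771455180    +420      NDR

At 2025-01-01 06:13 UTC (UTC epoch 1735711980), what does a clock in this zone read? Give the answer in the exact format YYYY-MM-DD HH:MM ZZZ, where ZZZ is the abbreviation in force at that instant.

2025-01-01 12:43 VCG

Query: 2025-01-01 06:13 UTC
Rule 2/5 (VCG, +06:30): 2025-01-01 00:54 UTC ≤ query < 2025-05-17 14:41 UTC
6·60 + 13 + 390 = 763 min
763 = 0·1440 + 763; 763 = 12·60 + 43 → 12:43, same day
→ 2025-01-01 12:43 VCG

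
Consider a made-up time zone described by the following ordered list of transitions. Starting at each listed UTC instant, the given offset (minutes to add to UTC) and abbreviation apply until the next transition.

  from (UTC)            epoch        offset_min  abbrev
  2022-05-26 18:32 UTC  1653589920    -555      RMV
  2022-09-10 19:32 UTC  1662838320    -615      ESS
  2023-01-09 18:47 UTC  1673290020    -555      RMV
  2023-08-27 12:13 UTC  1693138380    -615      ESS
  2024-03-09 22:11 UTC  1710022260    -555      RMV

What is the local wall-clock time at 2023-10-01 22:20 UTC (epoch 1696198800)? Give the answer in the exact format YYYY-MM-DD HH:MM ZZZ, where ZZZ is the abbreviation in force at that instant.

2023-10-01 12:05 ESS

Query: 2023-10-01 22:20 UTC
Rule 4/5 (ESS, -10:15): 2023-08-27 12:13 UTC ≤ query < 2024-03-09 22:11 UTC
22·60 + 20 - 615 = 725 min
725 = 0·1440 + 725; 725 = 12·60 + 5 → 12:05, same day
→ 2023-10-01 12:05 ESS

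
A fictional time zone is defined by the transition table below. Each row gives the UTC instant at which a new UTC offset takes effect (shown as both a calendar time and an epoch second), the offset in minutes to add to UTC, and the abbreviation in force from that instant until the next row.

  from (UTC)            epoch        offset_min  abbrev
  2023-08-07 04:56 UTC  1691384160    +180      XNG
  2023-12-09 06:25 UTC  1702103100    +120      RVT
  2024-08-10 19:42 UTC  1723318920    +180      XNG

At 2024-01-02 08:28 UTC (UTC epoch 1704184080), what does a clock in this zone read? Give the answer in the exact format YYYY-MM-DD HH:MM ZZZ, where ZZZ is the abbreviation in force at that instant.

2024-01-02 10:28 RVT

Query: 2024-01-02 08:28 UTC
Rule 2/3 (RVT, +02:00): 2023-12-09 06:25 UTC ≤ query < 2024-08-10 19:42 UTC
8·60 + 28 + 120 = 628 min
628 = 0·1440 + 628; 628 = 10·60 + 28 → 10:28, same day
→ 2024-01-02 10:28 RVT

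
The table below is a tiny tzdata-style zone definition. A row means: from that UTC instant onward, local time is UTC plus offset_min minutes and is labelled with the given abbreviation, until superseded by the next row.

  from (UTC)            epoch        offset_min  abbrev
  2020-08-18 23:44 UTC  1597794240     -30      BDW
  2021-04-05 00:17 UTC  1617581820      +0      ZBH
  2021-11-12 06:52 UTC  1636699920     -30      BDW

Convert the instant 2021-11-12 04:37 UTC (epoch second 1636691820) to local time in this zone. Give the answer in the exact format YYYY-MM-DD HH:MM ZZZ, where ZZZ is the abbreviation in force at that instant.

Query: 2021-11-12 04:37 UTC
Rule 2/3 (ZBH, +00:00): 2021-04-05 00:17 UTC ≤ query < 2021-11-12 06:52 UTC
4·60 + 37 + 0 = 277 min
277 = 0·1440 + 277; 277 = 4·60 + 37 → 04:37, same day
→ 2021-11-12 04:37 ZBH

2021-11-12 04:37 ZBH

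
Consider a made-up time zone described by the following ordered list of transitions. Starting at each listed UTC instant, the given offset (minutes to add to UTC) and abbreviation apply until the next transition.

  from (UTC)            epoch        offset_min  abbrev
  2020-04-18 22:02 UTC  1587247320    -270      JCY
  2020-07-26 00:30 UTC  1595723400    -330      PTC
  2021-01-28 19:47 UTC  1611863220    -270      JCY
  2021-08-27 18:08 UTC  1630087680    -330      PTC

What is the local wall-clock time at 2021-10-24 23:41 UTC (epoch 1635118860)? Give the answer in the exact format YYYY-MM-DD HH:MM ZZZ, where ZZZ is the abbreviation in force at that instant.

Query: 2021-10-24 23:41 UTC
Rule 4/4 (PTC, -05:30): 2021-08-27 18:08 UTC ≤ query < +∞
23·60 + 41 - 330 = 1091 min
1091 = 0·1440 + 1091; 1091 = 18·60 + 11 → 18:11, same day
→ 2021-10-24 18:11 PTC

2021-10-24 18:11 PTC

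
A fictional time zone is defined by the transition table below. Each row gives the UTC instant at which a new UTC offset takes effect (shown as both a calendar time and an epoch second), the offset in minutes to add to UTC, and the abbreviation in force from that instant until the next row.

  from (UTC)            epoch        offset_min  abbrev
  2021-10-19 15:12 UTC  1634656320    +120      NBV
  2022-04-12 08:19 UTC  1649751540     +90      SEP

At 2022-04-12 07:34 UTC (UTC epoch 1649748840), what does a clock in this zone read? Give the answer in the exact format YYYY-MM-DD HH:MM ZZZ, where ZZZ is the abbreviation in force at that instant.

Query: 2022-04-12 07:34 UTC
Rule 1/2 (NBV, +02:00): 2021-10-19 15:12 UTC ≤ query < 2022-04-12 08:19 UTC
7·60 + 34 + 120 = 574 min
574 = 0·1440 + 574; 574 = 9·60 + 34 → 09:34, same day
→ 2022-04-12 09:34 NBV

2022-04-12 09:34 NBV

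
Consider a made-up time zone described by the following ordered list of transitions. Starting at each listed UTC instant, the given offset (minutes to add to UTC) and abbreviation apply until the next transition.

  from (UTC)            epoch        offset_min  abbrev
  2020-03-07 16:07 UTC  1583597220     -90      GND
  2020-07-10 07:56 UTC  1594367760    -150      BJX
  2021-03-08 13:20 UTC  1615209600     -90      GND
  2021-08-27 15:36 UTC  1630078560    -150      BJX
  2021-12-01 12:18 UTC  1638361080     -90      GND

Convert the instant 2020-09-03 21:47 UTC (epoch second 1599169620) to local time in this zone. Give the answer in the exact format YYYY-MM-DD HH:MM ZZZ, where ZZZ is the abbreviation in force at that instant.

Query: 2020-09-03 21:47 UTC
Rule 2/5 (BJX, -02:30): 2020-07-10 07:56 UTC ≤ query < 2021-03-08 13:20 UTC
21·60 + 47 - 150 = 1157 min
1157 = 0·1440 + 1157; 1157 = 19·60 + 17 → 19:17, same day
→ 2020-09-03 19:17 BJX

2020-09-03 19:17 BJX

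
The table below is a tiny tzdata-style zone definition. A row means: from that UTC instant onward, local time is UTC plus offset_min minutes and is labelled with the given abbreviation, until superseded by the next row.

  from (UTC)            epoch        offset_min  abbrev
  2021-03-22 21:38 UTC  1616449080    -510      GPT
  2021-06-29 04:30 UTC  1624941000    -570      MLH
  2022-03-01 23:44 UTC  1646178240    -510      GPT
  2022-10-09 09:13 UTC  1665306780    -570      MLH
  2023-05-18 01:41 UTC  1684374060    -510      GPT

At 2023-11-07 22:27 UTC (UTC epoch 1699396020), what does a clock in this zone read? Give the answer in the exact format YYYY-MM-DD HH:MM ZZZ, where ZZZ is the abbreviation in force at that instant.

Query: 2023-11-07 22:27 UTC
Rule 5/5 (GPT, -08:30): 2023-05-18 01:41 UTC ≤ query < +∞
22·60 + 27 - 510 = 837 min
837 = 0·1440 + 837; 837 = 13·60 + 57 → 13:57, same day
→ 2023-11-07 13:57 GPT

2023-11-07 13:57 GPT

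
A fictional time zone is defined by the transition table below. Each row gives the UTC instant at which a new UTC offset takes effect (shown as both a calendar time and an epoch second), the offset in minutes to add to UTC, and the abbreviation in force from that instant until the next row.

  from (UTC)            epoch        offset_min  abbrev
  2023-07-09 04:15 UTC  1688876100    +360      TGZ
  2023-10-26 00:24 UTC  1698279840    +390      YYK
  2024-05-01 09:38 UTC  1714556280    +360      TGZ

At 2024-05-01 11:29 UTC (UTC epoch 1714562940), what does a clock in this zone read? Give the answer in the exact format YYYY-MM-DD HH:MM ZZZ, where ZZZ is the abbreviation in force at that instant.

Query: 2024-05-01 11:29 UTC
Rule 3/3 (TGZ, +06:00): 2024-05-01 09:38 UTC ≤ query < +∞
11·60 + 29 + 360 = 1049 min
1049 = 0·1440 + 1049; 1049 = 17·60 + 29 → 17:29, same day
→ 2024-05-01 17:29 TGZ

2024-05-01 17:29 TGZ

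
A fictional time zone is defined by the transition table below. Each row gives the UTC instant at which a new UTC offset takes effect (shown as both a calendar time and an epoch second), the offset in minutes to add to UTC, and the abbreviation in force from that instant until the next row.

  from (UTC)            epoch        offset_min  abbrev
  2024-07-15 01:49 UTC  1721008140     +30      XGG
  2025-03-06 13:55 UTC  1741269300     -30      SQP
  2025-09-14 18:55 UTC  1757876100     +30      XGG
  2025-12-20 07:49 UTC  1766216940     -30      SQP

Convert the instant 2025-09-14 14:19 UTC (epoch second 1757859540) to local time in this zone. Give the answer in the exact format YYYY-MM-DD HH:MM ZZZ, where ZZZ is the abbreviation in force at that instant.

2025-09-14 13:49 SQP

Query: 2025-09-14 14:19 UTC
Rule 2/4 (SQP, -00:30): 2025-03-06 13:55 UTC ≤ query < 2025-09-14 18:55 UTC
14·60 + 19 - 30 = 829 min
829 = 0·1440 + 829; 829 = 13·60 + 49 → 13:49, same day
→ 2025-09-14 13:49 SQP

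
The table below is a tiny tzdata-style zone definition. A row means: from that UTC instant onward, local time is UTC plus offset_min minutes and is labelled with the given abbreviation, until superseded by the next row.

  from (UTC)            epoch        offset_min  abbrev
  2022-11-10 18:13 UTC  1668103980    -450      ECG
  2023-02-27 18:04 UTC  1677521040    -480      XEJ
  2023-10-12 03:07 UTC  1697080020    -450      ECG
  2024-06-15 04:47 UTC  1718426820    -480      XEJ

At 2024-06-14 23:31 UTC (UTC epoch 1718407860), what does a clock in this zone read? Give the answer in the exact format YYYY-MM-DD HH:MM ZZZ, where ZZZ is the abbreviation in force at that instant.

Query: 2024-06-14 23:31 UTC
Rule 3/4 (ECG, -07:30): 2023-10-12 03:07 UTC ≤ query < 2024-06-15 04:47 UTC
23·60 + 31 - 450 = 961 min
961 = 0·1440 + 961; 961 = 16·60 + 1 → 16:01, same day
→ 2024-06-14 16:01 ECG

2024-06-14 16:01 ECG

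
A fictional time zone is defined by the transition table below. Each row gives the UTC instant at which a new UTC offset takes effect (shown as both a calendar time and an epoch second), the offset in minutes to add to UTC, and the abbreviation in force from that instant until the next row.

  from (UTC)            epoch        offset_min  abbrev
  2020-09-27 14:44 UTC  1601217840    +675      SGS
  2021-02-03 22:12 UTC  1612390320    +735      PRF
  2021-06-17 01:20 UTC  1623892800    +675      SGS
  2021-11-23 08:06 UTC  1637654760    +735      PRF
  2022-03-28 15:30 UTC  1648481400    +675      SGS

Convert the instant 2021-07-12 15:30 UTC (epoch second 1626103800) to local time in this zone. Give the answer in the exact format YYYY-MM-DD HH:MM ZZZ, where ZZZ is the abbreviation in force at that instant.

Query: 2021-07-12 15:30 UTC
Rule 3/5 (SGS, +11:15): 2021-06-17 01:20 UTC ≤ query < 2021-11-23 08:06 UTC
15·60 + 30 + 675 = 1605 min
1605 = 1·1440 + 165; 165 = 2·60 + 45 → 02:45, 2021-07-12 + 1 day = 2021-07-13
→ 2021-07-13 02:45 SGS

2021-07-13 02:45 SGS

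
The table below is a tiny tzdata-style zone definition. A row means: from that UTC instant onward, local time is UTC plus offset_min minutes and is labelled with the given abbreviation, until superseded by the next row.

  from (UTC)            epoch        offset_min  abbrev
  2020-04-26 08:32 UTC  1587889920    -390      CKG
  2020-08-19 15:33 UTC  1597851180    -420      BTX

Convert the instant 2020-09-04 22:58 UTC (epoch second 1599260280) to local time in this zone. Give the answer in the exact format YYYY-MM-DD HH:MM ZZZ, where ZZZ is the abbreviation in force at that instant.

Query: 2020-09-04 22:58 UTC
Rule 2/2 (BTX, -07:00): 2020-08-19 15:33 UTC ≤ query < +∞
22·60 + 58 - 420 = 958 min
958 = 0·1440 + 958; 958 = 15·60 + 58 → 15:58, same day
→ 2020-09-04 15:58 BTX

2020-09-04 15:58 BTX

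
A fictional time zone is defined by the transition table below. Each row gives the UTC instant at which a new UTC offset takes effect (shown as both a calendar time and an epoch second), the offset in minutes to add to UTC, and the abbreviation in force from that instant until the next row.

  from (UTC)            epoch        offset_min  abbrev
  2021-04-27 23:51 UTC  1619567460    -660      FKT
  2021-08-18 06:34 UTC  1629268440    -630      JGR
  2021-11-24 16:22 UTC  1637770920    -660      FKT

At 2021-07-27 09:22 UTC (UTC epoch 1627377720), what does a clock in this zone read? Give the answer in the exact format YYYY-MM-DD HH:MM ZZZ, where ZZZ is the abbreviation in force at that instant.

Query: 2021-07-27 09:22 UTC
Rule 1/3 (FKT, -11:00): 2021-04-27 23:51 UTC ≤ query < 2021-08-18 06:34 UTC
9·60 + 22 - 660 = -98 min
-98 = -1·1440 + 1342; 1342 = 22·60 + 22 → 22:22, 2021-07-27 - 1 day = 2021-07-26
→ 2021-07-26 22:22 FKT

2021-07-26 22:22 FKT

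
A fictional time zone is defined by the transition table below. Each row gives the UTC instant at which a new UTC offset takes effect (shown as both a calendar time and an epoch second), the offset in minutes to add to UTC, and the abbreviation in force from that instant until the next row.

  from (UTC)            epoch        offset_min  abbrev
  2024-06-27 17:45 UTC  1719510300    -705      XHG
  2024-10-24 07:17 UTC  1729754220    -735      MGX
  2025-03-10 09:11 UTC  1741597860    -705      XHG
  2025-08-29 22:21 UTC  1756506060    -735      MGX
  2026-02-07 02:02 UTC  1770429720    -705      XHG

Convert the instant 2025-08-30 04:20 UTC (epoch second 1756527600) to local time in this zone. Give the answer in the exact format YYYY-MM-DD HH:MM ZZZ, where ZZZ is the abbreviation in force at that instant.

2025-08-29 16:05 MGX

Query: 2025-08-30 04:20 UTC
Rule 4/5 (MGX, -12:15): 2025-08-29 22:21 UTC ≤ query < 2026-02-07 02:02 UTC
4·60 + 20 - 735 = -475 min
-475 = -1·1440 + 965; 965 = 16·60 + 5 → 16:05, 2025-08-30 - 1 day = 2025-08-29
→ 2025-08-29 16:05 MGX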